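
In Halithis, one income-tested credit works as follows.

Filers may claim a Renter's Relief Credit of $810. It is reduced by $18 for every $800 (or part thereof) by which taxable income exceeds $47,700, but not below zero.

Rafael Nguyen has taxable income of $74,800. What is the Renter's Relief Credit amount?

$198

Renter's Relief Credit: income exceeds $47,700 by $27,100, which is 34 full-or-partial $800 increments; reduction = 34 × $18 = $612, leaving $198.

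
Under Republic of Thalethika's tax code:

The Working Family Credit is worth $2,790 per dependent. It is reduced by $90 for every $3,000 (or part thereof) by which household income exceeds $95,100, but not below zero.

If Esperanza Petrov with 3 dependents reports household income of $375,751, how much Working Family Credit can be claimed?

Working Family Credit: base = 3 × $2,790 = $8,370. income exceeds $95,100 by $280,651 → 94 increments × $90 = $8,460 ≥ base, so the credit is $0.

$0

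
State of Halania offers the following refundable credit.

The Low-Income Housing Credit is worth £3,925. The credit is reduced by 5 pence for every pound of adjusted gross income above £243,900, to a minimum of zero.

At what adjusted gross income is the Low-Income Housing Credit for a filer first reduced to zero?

£322,400

The credit falls by 5% of each pound above £243,900, so it reaches zero when the excess is £3,925 / 5% = £78,500: income = £243,900 + £78,500 = £322,400.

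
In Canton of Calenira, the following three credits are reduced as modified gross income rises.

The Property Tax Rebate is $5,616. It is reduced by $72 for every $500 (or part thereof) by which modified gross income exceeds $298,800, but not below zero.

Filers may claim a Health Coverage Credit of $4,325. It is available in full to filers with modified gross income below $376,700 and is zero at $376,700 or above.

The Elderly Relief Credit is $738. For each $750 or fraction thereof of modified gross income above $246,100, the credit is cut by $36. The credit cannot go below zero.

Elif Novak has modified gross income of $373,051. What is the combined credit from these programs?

Property Tax Rebate: income exceeds $298,800 by $74,251 → 149 increments × $72 = $10,728 ≥ base, so the credit is $0.
Health Coverage Credit: $373,051 is below the $376,700 cutoff, so the full $4,325 applies.
Elderly Relief Credit: income exceeds $246,100 by $126,951 → 170 increments × $36 = $6,120 ≥ base, so the credit is $0.
Total: $0 + $4,325 + $0 = $4,325.

$4,325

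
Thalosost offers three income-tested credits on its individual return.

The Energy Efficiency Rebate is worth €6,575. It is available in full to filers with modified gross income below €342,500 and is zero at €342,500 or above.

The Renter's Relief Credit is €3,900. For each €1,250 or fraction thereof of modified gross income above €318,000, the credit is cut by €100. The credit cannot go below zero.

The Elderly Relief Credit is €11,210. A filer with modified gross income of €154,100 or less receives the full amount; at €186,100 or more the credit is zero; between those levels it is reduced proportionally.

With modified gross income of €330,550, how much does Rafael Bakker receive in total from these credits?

Energy Efficiency Rebate: €330,550 is below the €342,500 cutoff, so the full €6,575 applies.
Renter's Relief Credit: income exceeds €318,000 by €12,550, which is 11 full-or-partial €1,250 increments; reduction = 11 × €100 = €1,100, leaving €2,800.
Elderly Relief Credit: €330,550 is at or above €186,100, so the credit is €0.
Total: €6,575 + €2,800 + €0 = €9,375.

€9,375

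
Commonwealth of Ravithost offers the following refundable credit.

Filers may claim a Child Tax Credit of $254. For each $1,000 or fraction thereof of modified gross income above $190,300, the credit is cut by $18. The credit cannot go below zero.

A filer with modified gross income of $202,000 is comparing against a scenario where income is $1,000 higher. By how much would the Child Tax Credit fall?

$18

At $202,000 — income exceeds $190,300 by $11,700, which is 12 full-or-partial $1,000 increments; reduction = 12 × $18 = $216, leaving $38.
At $203,000 — income exceeds $190,300 by $12,700, which is 13 full-or-partial $1,000 increments; reduction = 13 × $18 = $234, leaving $20.
Lost: $38 − $20 = $18.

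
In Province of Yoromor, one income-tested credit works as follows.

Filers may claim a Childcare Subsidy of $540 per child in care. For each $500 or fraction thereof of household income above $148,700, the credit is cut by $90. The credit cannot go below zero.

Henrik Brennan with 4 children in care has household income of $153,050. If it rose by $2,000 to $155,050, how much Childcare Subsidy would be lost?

$360

At $153,050 — base = 4 × $540 = $2,160. income exceeds $148,700 by $4,350, which is 9 full-or-partial $500 increments; reduction = 9 × $90 = $810, leaving $1,350.
At $155,050 — base = 4 × $540 = $2,160. income exceeds $148,700 by $6,350, which is 13 full-or-partial $500 increments; reduction = 13 × $90 = $1,170, leaving $990.
Lost: $1,350 − $990 = $360.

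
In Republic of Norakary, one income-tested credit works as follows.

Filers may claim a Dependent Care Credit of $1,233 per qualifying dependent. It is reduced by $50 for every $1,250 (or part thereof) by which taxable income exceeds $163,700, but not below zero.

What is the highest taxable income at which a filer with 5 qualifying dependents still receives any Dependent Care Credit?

Full credit = 5 × $1,233 = $6,165.
After 123 increments the reduction is 123 × $50 = $6,150, leaving $15; one more increment wipes it out. Increment 123 ends at excess 123 × $1,250 = $153,750, so the highest qualifying income is $163,700 + $153,750 = $317,450.

$317,450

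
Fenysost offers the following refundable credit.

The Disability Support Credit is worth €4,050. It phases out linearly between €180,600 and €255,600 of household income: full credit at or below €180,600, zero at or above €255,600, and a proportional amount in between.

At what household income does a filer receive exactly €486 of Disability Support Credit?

€486 is 486/4,050 of the full €4,050, so 3,564/4,050 of the €75,000 range has been used: income = €180,600 + €75,000 × 3,564/4,050 = €246,600.

€246,600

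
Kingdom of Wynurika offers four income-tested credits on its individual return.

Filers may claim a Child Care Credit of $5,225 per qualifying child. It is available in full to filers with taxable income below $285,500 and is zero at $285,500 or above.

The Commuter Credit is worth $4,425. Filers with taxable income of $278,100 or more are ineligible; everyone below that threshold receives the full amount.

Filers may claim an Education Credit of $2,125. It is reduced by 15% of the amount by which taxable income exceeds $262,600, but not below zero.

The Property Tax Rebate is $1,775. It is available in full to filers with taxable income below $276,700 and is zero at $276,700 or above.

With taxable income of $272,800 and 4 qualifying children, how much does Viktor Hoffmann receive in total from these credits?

Child Care Credit: base = 4 × $5,225 = $20,900. $272,800 is below the $285,500 cutoff, so the full $20,900 applies.
Commuter Credit: $272,800 is below the $278,100 cutoff, so the full $4,425 applies.
Education Credit: 15% of the $10,200 excess over $262,600 is $1,530; credit = $2,125 − $1,530 = $595.
Property Tax Rebate: $272,800 is below the $276,700 cutoff, so the full $1,775 applies.
Total: $20,900 + $4,425 + $595 + $1,775 = $27,695.

$27,695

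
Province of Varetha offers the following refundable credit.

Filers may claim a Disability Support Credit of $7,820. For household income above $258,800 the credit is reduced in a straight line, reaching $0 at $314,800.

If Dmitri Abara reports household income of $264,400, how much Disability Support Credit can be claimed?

$7,038

Disability Support Credit: $264,400 is $5,600 into a $56,000 phase-out range, leaving 50,400/56,000 of the credit: $7,820 × 50,400/56,000 = $7,038.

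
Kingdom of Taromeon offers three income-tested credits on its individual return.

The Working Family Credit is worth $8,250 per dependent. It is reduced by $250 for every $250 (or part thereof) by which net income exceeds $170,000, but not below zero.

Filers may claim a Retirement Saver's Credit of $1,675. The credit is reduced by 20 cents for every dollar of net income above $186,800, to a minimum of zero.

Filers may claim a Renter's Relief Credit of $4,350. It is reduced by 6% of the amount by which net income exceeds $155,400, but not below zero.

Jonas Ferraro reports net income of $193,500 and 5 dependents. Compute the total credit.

Working Family Credit: base = 5 × $8,250 = $41,250. income exceeds $170,000 by $23,500, which is 94 full-or-partial $250 increments; reduction = 94 × $250 = $23,500, leaving $17,750.
Retirement Saver's Credit: 20% of the $6,700 excess over $186,800 is $1,340; credit = $1,675 − $1,340 = $335.
Renter's Relief Credit: 6% of the $38,100 excess over $155,400 is $2,286; credit = $4,350 − $2,286 = $2,064.
Total: $17,750 + $335 + $2,064 = $20,149.

$20,149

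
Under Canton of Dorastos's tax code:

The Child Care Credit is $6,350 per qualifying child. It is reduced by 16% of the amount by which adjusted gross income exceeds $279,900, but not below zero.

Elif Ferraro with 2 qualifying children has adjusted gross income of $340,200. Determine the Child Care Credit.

Child Care Credit: base = 2 × $6,350 = $12,700. 16% of the $60,300 excess over $279,900 is $9,648; credit = $12,700 − $9,648 = $3,052.

$3,052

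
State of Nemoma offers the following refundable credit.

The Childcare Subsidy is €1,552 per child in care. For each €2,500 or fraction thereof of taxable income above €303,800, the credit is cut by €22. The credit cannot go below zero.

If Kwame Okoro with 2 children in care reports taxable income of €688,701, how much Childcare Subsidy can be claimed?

Childcare Subsidy: base = 2 × €1,552 = €3,104. income exceeds €303,800 by €384,901 → 154 increments × €22 = €3,388 ≥ base, so the credit is €0.

€0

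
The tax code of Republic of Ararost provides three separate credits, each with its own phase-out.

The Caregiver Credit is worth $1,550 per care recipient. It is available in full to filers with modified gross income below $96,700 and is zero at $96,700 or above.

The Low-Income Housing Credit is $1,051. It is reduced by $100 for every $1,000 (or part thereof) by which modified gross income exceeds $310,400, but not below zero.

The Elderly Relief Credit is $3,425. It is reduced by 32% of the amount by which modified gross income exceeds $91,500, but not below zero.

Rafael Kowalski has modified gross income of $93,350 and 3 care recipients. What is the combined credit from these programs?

$8,534

Caregiver Credit: base = 3 × $1,550 = $4,650. $93,350 is below the $96,700 cutoff, so the full $4,650 applies.
Low-Income Housing Credit: $93,350 is at or below the $310,400 threshold, so the full $1,051 applies.
Elderly Relief Credit: 32% of the $1,850 excess over $91,500 is $592; credit = $3,425 − $592 = $2,833.
Total: $4,650 + $1,051 + $2,833 = $8,534.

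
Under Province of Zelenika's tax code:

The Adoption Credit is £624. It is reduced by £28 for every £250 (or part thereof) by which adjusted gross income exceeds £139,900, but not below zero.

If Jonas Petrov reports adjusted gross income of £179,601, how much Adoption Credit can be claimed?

Adoption Credit: income exceeds £139,900 by £39,701 → 159 increments × £28 = £4,452 ≥ base, so the credit is £0.

£0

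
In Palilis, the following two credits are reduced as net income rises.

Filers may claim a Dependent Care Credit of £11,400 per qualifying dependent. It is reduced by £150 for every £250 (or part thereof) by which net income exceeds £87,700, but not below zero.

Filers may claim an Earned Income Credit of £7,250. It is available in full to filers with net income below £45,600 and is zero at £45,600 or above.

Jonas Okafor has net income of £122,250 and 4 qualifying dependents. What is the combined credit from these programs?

Dependent Care Credit: base = 4 × £11,400 = £45,600. income exceeds £87,700 by £34,550, which is 139 full-or-partial £250 increments; reduction = 139 × £150 = £20,850, leaving £24,750.
Earned Income Credit: £122,250 meets or exceeds the £45,600 cutoff, so the credit is £0.
Total: £24,750 + £0 = £24,750.

£24,750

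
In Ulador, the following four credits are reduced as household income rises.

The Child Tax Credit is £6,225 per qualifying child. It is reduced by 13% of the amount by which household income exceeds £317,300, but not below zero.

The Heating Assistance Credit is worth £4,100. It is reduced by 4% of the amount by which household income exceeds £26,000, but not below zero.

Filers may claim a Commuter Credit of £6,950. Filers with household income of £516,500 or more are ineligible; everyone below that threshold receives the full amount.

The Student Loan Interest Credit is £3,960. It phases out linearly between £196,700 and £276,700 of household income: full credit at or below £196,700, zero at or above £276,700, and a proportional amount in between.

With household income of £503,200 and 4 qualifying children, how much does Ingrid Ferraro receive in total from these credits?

Child Tax Credit: base = 4 × £6,225 = £24,900. 13% of the £185,900 excess over £317,300 is £24,167; credit = £24,900 − £24,167 = £733.
Heating Assistance Credit: 4% of the £477,200 excess over £26,000 is £19,088 ≥ base, so the credit is £0.
Commuter Credit: £503,200 is below the £516,500 cutoff, so the full £6,950 applies.
Student Loan Interest Credit: £503,200 is at or above £276,700, so the credit is £0.
Total: £733 + £0 + £6,950 + £0 = £7,683.

£7,683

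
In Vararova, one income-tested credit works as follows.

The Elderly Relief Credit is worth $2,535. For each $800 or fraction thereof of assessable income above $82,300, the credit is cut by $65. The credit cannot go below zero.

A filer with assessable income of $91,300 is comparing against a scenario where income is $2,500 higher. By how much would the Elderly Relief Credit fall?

At $91,300 — income exceeds $82,300 by $9,000, which is 12 full-or-partial $800 increments; reduction = 12 × $65 = $780, leaving $1,755.
At $93,800 — income exceeds $82,300 by $11,500, which is 15 full-or-partial $800 increments; reduction = 15 × $65 = $975, leaving $1,560.
Lost: $1,755 − $1,560 = $195.

$195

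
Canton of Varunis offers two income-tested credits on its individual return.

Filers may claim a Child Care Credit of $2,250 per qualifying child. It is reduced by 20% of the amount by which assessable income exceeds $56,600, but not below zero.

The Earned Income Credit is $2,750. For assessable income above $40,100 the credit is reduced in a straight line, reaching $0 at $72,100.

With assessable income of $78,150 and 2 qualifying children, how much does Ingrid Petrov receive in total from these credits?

$190

Child Care Credit: base = 2 × $2,250 = $4,500. 20% of the $21,550 excess over $56,600 is $4,310; credit = $4,500 − $4,310 = $190.
Earned Income Credit: $78,150 is at or above $72,100, so the credit is $0.
Total: $190 + $0 = $190.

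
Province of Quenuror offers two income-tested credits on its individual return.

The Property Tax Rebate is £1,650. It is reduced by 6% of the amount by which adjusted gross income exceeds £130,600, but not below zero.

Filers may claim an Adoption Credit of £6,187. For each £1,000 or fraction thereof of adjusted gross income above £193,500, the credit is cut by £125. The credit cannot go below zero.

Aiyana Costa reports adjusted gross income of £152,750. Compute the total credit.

£6,508

Property Tax Rebate: 6% of the £22,150 excess over £130,600 is £1,329; credit = £1,650 − £1,329 = £321.
Adoption Credit: £152,750 is at or below the £193,500 threshold, so the full £6,187 applies.
Total: £321 + £6,187 = £6,508.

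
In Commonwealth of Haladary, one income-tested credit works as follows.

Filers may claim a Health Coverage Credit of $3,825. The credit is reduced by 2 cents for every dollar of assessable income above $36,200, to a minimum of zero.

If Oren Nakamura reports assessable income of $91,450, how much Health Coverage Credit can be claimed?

Health Coverage Credit: 2% of the $55,250 excess over $36,200 is $1,105; credit = $3,825 − $1,105 = $2,720.

$2,720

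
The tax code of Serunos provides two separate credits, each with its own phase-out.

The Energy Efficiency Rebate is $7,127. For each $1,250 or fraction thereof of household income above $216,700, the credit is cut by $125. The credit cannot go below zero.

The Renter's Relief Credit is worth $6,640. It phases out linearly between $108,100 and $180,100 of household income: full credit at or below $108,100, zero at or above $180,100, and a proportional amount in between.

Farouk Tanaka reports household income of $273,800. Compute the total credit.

Energy Efficiency Rebate: income exceeds $216,700 by $57,100, which is 46 full-or-partial $1,250 increments; reduction = 46 × $125 = $5,750, leaving $1,377.
Renter's Relief Credit: $273,800 is at or above $180,100, so the credit is $0.
Total: $1,377 + $0 = $1,377.

$1,377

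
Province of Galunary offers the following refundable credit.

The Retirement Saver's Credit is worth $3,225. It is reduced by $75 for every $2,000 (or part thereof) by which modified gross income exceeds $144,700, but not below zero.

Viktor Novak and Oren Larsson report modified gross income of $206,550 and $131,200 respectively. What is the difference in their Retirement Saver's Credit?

Viktor ($206,550): Retirement Saver's Credit: income exceeds $144,700 by $61,850, which is 31 full-or-partial $2,000 increments; reduction = 31 × $75 = $2,325, leaving $900.
Oren ($131,200): Retirement Saver's Credit: $131,200 is at or below the $144,700 threshold, so the full $3,225 applies.
Difference: |$900 − $3,225| = $2,325.

$2,325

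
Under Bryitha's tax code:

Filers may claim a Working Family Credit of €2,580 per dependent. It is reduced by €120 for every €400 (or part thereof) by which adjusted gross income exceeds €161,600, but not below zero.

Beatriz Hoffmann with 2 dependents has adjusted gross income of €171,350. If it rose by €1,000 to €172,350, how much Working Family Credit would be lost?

At €171,350 — base = 2 × €2,580 = €5,160. income exceeds €161,600 by €9,750, which is 25 full-or-partial €400 increments; reduction = 25 × €120 = €3,000, leaving €2,160.
At €172,350 — base = 2 × €2,580 = €5,160. income exceeds €161,600 by €10,750, which is 27 full-or-partial €400 increments; reduction = 27 × €120 = €3,240, leaving €1,920.
Lost: €2,160 − €1,920 = €240.

€240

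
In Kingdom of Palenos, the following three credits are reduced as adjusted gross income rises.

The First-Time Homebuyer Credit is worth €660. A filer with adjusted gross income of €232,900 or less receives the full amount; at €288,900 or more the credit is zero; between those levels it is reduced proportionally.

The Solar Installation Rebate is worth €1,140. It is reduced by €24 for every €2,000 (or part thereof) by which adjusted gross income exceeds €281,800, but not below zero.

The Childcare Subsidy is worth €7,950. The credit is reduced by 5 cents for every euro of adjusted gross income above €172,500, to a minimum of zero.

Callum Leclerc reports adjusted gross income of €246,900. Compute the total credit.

€5,865

First-Time Homebuyer Credit: €246,900 is €14,000 into a €56,000 phase-out range, leaving 42,000/56,000 of the credit: €660 × 42,000/56,000 = €495.
Solar Installation Rebate: €246,900 is at or below the €281,800 threshold, so the full €1,140 applies.
Childcare Subsidy: 5% of the €74,400 excess over €172,500 is €3,720; credit = €7,950 − €3,720 = €4,230.
Total: €495 + €1,140 + €4,230 = €5,865.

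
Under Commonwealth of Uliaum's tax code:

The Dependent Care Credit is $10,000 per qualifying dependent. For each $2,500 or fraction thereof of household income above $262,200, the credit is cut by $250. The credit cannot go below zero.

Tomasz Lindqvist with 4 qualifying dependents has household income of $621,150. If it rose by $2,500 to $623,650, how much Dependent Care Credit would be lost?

At $621,150 — base = 4 × $10,000 = $40,000. income exceeds $262,200 by $358,950, which is 144 full-or-partial $2,500 increments; reduction = 144 × $250 = $36,000, leaving $4,000.
At $623,650 — base = 4 × $10,000 = $40,000. income exceeds $262,200 by $361,450, which is 145 full-or-partial $2,500 increments; reduction = 145 × $250 = $36,250, leaving $3,750.
Lost: $4,000 − $3,750 = $250.

$250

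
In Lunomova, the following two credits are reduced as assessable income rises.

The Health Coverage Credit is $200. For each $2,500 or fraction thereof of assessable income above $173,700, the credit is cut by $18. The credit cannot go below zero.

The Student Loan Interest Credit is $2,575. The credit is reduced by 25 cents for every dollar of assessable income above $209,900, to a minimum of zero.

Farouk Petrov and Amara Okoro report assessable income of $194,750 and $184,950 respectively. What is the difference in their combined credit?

Farouk ($194,750): Health Coverage Credit: income exceeds $173,700 by $21,050, which is 9 full-or-partial $2,500 increments; reduction = 9 × $18 = $162, leaving $38. Student Loan Interest Credit: $194,750 is at or below the $209,900 threshold, so the full $2,575 applies. total $38 + $2,575 = $2,613
Amara ($184,950): Health Coverage Credit: income exceeds $173,700 by $11,250, which is 5 full-or-partial $2,500 increments; reduction = 5 × $18 = $90, leaving $110. Student Loan Interest Credit: $184,950 is at or below the $209,900 threshold, so the full $2,575 applies. total $110 + $2,575 = $2,685
Difference: |$2,613 − $2,685| = $72.

$72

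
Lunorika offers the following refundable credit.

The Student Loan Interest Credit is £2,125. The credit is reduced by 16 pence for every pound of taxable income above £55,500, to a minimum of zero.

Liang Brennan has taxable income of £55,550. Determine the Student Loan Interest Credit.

£2,117

Student Loan Interest Credit: 16% of the £50 excess over £55,500 is £8; credit = £2,125 − £8 = £2,117.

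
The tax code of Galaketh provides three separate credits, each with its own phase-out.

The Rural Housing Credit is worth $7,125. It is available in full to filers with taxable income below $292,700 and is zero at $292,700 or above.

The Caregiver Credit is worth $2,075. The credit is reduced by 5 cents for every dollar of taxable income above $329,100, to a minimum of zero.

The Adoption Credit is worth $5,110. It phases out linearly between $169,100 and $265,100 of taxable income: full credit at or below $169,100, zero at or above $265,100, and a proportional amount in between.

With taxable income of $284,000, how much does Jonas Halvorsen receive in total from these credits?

Rural Housing Credit: $284,000 is below the $292,700 cutoff, so the full $7,125 applies.
Caregiver Credit: $284,000 is at or below the $329,100 threshold, so the full $2,075 applies.
Adoption Credit: $284,000 is at or above $265,100, so the credit is $0.
Total: $7,125 + $2,075 + $0 = $9,200.

$9,200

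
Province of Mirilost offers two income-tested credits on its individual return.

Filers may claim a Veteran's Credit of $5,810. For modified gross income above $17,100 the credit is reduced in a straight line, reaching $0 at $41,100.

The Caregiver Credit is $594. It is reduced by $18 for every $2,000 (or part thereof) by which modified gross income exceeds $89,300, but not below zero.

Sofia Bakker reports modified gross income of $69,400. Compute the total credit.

Veteran's Credit: $69,400 is at or above $41,100, so the credit is $0.
Caregiver Credit: $69,400 is at or below the $89,300 threshold, so the full $594 applies.
Total: $0 + $594 = $594.

$594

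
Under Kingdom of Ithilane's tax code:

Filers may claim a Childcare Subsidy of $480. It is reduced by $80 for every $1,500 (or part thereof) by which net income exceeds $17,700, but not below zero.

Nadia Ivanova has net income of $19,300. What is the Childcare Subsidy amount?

$320

Childcare Subsidy: income exceeds $17,700 by $1,600, which is 2 full-or-partial $1,500 increments; reduction = 2 × $80 = $160, leaving $320.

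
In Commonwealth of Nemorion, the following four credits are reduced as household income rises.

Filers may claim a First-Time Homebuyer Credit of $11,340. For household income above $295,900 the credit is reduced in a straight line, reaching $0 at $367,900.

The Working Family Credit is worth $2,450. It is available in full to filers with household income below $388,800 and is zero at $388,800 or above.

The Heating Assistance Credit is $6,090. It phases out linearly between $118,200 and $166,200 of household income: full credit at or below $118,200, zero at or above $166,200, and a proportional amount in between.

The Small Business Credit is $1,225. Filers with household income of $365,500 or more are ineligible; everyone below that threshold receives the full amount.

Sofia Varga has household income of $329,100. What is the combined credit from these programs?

First-Time Homebuyer Credit: $329,100 is $33,200 into a $72,000 phase-out range, leaving 38,800/72,000 of the credit: $11,340 × 38,800/72,000 = $6,111.
Working Family Credit: $329,100 is below the $388,800 cutoff, so the full $2,450 applies.
Heating Assistance Credit: $329,100 is at or above $166,200, so the credit is $0.
Small Business Credit: $329,100 is below the $365,500 cutoff, so the full $1,225 applies.
Total: $6,111 + $2,450 + $0 + $1,225 = $9,786.

$9,786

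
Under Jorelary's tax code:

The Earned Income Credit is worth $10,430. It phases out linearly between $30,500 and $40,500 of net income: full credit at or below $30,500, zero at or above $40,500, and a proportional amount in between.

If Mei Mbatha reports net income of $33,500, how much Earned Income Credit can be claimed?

$7,301

Earned Income Credit: $33,500 is $3,000 into a $10,000 phase-out range, leaving 7,000/10,000 of the credit: $10,430 × 7,000/10,000 = $7,301.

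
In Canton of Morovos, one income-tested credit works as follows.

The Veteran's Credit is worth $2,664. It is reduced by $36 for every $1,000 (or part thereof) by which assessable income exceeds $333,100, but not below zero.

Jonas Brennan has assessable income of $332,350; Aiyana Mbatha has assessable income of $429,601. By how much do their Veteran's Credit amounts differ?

$2,664

Jonas ($332,350): Veteran's Credit: $332,350 is at or below the $333,100 threshold, so the full $2,664 applies.
Aiyana ($429,601): Veteran's Credit: income exceeds $333,100 by $96,501 → 97 increments × $36 = $3,492 ≥ base, so the credit is $0.
Difference: |$2,664 − $0| = $2,664.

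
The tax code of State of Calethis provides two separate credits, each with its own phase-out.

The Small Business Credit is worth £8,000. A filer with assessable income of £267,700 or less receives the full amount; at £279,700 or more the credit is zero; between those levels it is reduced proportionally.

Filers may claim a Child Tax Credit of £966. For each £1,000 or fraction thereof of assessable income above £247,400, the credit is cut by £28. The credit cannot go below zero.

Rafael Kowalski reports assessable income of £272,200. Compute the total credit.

Small Business Credit: £272,200 is £4,500 into a £12,000 phase-out range, leaving 7,500/12,000 of the credit: £8,000 × 7,500/12,000 = £5,000.
Child Tax Credit: income exceeds £247,400 by £24,800, which is 25 full-or-partial £1,000 increments; reduction = 25 × £28 = £700, leaving £266.
Total: £5,000 + £266 = £5,266.

£5,266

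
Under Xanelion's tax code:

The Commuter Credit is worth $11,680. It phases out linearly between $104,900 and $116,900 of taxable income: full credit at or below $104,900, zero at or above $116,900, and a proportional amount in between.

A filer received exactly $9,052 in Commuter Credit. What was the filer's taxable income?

$9,052 is 9,052/11,680 of the full $11,680, so 2,628/11,680 of the $12,000 range has been used: income = $104,900 + $12,000 × 2,628/11,680 = $107,600.

$107,600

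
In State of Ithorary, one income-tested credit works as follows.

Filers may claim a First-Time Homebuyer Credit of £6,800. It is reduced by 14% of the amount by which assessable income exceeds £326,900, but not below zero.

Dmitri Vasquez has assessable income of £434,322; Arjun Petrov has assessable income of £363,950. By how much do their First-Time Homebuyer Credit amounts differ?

Dmitri (£434,322): First-Time Homebuyer Credit: 14% of the £107,422 excess over £326,900 is £15,039.08 ≥ base, so the credit is £0.
Arjun (£363,950): First-Time Homebuyer Credit: 14% of the £37,050 excess over £326,900 is £5,187; credit = £6,800 − £5,187 = £1,613.
Difference: |£0 − £1,613| = £1,613.

£1,613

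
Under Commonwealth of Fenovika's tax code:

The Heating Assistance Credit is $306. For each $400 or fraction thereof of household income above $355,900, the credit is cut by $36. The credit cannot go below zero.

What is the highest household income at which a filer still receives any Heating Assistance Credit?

After 8 increments the reduction is 8 × $36 = $288, leaving $18; one more increment wipes it out. Increment 8 ends at excess 8 × $400 = $3,200, so the highest qualifying income is $355,900 + $3,200 = $359,100.

$359,100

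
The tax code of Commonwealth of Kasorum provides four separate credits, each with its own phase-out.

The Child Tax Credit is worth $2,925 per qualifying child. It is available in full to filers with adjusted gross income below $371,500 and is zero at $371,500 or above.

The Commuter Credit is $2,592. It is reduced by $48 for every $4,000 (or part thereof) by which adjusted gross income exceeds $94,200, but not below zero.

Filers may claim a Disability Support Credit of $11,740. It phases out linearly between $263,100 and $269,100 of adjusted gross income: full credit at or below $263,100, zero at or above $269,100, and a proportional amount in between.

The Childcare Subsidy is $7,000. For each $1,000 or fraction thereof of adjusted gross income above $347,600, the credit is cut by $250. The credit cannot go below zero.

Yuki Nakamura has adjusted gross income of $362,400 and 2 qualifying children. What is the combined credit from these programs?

$9,100

Child Tax Credit: base = 2 × $2,925 = $5,850. $362,400 is below the $371,500 cutoff, so the full $5,850 applies.
Commuter Credit: income exceeds $94,200 by $268,200 → 68 increments × $48 = $3,264 ≥ base, so the credit is $0.
Disability Support Credit: $362,400 is at or above $269,100, so the credit is $0.
Childcare Subsidy: income exceeds $347,600 by $14,800, which is 15 full-or-partial $1,000 increments; reduction = 15 × $250 = $3,750, leaving $3,250.
Total: $5,850 + $0 + $0 + $3,250 = $9,100.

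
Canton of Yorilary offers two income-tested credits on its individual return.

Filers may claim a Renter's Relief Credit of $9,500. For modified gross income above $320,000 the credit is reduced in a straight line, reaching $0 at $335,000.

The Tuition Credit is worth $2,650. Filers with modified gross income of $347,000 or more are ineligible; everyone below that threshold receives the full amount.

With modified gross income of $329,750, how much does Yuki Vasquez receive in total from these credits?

Renter's Relief Credit: $329,750 is $9,750 into a $15,000 phase-out range, leaving 5,250/15,000 of the credit: $9,500 × 5,250/15,000 = $3,325.
Tuition Credit: $329,750 is below the $347,000 cutoff, so the full $2,650 applies.
Total: $3,325 + $2,650 = $5,975.

$5,975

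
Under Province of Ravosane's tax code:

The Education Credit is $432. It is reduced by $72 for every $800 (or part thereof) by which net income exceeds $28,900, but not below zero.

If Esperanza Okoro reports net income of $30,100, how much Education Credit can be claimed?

$288

Education Credit: income exceeds $28,900 by $1,200, which is 2 full-or-partial $800 increments; reduction = 2 × $72 = $144, leaving $288.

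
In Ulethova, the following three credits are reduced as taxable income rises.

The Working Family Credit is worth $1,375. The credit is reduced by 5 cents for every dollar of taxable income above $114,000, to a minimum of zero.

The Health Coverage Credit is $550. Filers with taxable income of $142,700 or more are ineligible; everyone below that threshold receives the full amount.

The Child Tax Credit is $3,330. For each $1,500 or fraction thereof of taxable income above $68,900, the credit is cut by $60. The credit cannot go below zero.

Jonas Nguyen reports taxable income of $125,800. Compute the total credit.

Working Family Credit: 5% of the $11,800 excess over $114,000 is $590; credit = $1,375 − $590 = $785.
Health Coverage Credit: $125,800 is below the $142,700 cutoff, so the full $550 applies.
Child Tax Credit: income exceeds $68,900 by $56,900, which is 38 full-or-partial $1,500 increments; reduction = 38 × $60 = $2,280, leaving $1,050.
Total: $785 + $550 + $1,050 = $2,385.

$2,385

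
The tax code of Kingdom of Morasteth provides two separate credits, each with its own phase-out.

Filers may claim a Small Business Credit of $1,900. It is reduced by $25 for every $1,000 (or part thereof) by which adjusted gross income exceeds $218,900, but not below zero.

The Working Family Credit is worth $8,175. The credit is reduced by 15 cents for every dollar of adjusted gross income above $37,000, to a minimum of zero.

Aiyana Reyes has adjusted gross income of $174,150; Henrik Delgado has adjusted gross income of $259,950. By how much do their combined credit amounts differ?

Aiyana ($174,150): Small Business Credit: $174,150 is at or below the $218,900 threshold, so the full $1,900 applies. Working Family Credit: 15% of the $137,150 excess over $37,000 is $20,572.50 ≥ base, so the credit is $0. total $1,900 + $0 = $1,900
Henrik ($259,950): Small Business Credit: income exceeds $218,900 by $41,050, which is 42 full-or-partial $1,000 increments; reduction = 42 × $25 = $1,050, leaving $850. Working Family Credit: 15% of the $222,950 excess over $37,000 is $33,442.50 ≥ base, so the credit is $0. total $850 + $0 = $850
Difference: |$1,900 − $850| = $1,050.

$1,050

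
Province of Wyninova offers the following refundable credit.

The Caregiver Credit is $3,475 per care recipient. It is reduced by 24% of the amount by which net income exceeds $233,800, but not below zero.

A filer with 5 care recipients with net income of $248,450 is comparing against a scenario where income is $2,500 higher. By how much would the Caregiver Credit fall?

At $248,450 — base = 5 × $3,475 = $17,375. 24% of the $14,650 excess over $233,800 is $3,516; credit = $17,375 − $3,516 = $13,859.
At $250,950 — base = 5 × $3,475 = $17,375. 24% of the $17,150 excess over $233,800 is $4,116; credit = $17,375 − $4,116 = $13,259.
Lost: $13,859 − $13,259 = $600.

$600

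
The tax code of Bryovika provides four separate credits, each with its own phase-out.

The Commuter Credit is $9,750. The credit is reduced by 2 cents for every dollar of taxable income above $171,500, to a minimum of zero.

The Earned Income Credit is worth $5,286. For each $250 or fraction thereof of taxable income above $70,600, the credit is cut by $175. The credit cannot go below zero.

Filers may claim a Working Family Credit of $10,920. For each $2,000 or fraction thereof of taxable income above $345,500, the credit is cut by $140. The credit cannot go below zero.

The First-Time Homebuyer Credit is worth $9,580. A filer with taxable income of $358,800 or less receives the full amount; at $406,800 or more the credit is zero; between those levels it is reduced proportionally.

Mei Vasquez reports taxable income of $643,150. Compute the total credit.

Commuter Credit: 2% of the $471,650 excess over $171,500 is $9,433; credit = $9,750 − $9,433 = $317.
Earned Income Credit: income exceeds $70,600 by $572,550 → 2291 increments × $175 = $400,925 ≥ base, so the credit is $0.
Working Family Credit: income exceeds $345,500 by $297,650 → 149 increments × $140 = $20,860 ≥ base, so the credit is $0.
First-Time Homebuyer Credit: $643,150 is at or above $406,800, so the credit is $0.
Total: $317 + $0 + $0 + $0 = $317.

$317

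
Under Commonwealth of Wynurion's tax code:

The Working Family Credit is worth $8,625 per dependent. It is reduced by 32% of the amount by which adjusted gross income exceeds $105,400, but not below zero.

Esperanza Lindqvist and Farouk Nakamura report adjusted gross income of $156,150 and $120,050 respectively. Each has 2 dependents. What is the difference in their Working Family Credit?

$11,552

Esperanza ($156,150): Working Family Credit: base = 2 × $8,625 = $17,250. 32% of the $50,750 excess over $105,400 is $16,240; credit = $17,250 − $16,240 = $1,010.
Farouk ($120,050): Working Family Credit: base = 2 × $8,625 = $17,250. 32% of the $14,650 excess over $105,400 is $4,688; credit = $17,250 − $4,688 = $12,562.
Difference: |$1,010 − $12,562| = $11,552.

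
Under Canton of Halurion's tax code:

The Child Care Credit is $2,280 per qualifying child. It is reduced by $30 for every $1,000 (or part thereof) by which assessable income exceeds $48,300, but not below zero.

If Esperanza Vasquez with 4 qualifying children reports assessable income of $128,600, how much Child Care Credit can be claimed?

Child Care Credit: base = 4 × $2,280 = $9,120. income exceeds $48,300 by $80,300, which is 81 full-or-partial $1,000 increments; reduction = 81 × $30 = $2,430, leaving $6,690.

$6,690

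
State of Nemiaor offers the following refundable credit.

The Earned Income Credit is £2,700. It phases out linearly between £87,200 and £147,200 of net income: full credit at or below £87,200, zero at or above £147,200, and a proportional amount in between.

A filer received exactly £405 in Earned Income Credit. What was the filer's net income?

£138,200

£405 is 405/2,700 of the full £2,700, so 2,295/2,700 of the £60,000 range has been used: income = £87,200 + £60,000 × 2,295/2,700 = £138,200.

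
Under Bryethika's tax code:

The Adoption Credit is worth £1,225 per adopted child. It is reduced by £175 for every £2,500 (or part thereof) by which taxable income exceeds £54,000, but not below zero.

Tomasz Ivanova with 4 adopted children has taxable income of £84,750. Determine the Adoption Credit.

Adoption Credit: base = 4 × £1,225 = £4,900. income exceeds £54,000 by £30,750, which is 13 full-or-partial £2,500 increments; reduction = 13 × £175 = £2,275, leaving £2,625.

£2,625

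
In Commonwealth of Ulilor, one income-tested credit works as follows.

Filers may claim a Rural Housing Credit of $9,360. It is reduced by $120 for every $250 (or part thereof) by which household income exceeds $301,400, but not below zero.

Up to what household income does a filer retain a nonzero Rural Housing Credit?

$320,650

After 77 increments the reduction is 77 × $120 = $9,240, leaving $120; one more increment wipes it out. Increment 77 ends at excess 77 × $250 = $19,250, so the highest qualifying income is $301,400 + $19,250 = $320,650.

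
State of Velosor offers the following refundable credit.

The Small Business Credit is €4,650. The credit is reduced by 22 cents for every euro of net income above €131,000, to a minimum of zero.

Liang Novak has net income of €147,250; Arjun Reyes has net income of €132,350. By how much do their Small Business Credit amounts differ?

Liang (€147,250): Small Business Credit: 22% of the €16,250 excess over €131,000 is €3,575; credit = €4,650 − €3,575 = €1,075.
Arjun (€132,350): Small Business Credit: 22% of the €1,350 excess over €131,000 is €297; credit = €4,650 − €297 = €4,353.
Difference: |€1,075 − €4,353| = €3,278.

€3,278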